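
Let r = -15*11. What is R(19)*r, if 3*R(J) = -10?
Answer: 550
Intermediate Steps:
R(J) = -10/3 (R(J) = (⅓)*(-10) = -10/3)
r = -165
R(19)*r = -10/3*(-165) = 550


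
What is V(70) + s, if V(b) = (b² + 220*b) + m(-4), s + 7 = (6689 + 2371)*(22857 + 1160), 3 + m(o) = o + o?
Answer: 217614302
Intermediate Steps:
m(o) = -3 + 2*o (m(o) = -3 + (o + o) = -3 + 2*o)
s = 217594013 (s = -7 + (6689 + 2371)*(22857 + 1160) = -7 + 9060*24017 = -7 + 217594020 = 217594013)
V(b) = -11 + b² + 220*b (V(b) = (b² + 220*b) + (-3 + 2*(-4)) = (b² + 220*b) + (-3 - 8) = (b² + 220*b) - 11 = -11 + b² + 220*b)
V(70) + s = (-11 + 70² + 220*70) + 217594013 = (-11 + 4900 + 15400) + 217594013 = 20289 + 217594013 = 217614302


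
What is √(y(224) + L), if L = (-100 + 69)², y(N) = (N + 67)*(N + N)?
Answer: √131329 ≈ 362.39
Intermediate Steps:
y(N) = 2*N*(67 + N) (y(N) = (67 + N)*(2*N) = 2*N*(67 + N))
L = 961 (L = (-31)² = 961)
√(y(224) + L) = √(2*224*(67 + 224) + 961) = √(2*224*291 + 961) = √(130368 + 961) = √131329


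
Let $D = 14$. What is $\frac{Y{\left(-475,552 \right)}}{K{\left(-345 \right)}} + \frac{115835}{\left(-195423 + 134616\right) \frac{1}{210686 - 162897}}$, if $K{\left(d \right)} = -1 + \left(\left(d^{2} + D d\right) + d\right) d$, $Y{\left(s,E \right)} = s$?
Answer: $- \frac{217430210792029240}{2388392608557} \approx -91036.0$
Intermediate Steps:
$K{\left(d \right)} = -1 + d \left(d^{2} + 15 d\right)$ ($K{\left(d \right)} = -1 + \left(\left(d^{2} + 14 d\right) + d\right) d = -1 + \left(d^{2} + 15 d\right) d = -1 + d \left(d^{2} + 15 d\right)$)
$\frac{Y{\left(-475,552 \right)}}{K{\left(-345 \right)}} + \frac{115835}{\left(-195423 + 134616\right) \frac{1}{210686 - 162897}} = - \frac{475}{-1 + \left(-345\right)^{3} + 15 \left(-345\right)^{2}} + \frac{115835}{\left(-195423 + 134616\right) \frac{1}{210686 - 162897}} = - \frac{475}{-1 - 41063625 + 15 \cdot 119025} + \frac{115835}{\left(-60807\right) \frac{1}{47789}} = - \frac{475}{-1 - 41063625 + 1785375} + \frac{115835}{\left(-60807\right) \frac{1}{47789}} = - \frac{475}{-39278251} + \frac{115835}{- \frac{60807}{47789}} = \left(-475\right) \left(- \frac{1}{39278251}\right) + 115835 \left(- \frac{47789}{60807}\right) = \frac{475}{39278251} - \frac{5535638815}{60807} = - \frac{217430210792029240}{2388392608557}$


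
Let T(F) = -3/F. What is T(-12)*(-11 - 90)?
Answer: -101/4 ≈ -25.250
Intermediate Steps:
T(-12)*(-11 - 90) = (-3/(-12))*(-11 - 90) = -3*(-1/12)*(-101) = (1/4)*(-101) = -101/4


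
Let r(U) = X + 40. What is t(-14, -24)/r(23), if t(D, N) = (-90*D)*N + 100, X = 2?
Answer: -15070/21 ≈ -717.62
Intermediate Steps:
t(D, N) = 100 - 90*D*N (t(D, N) = -90*D*N + 100 = 100 - 90*D*N)
r(U) = 42 (r(U) = 2 + 40 = 42)
t(-14, -24)/r(23) = (100 - 90*(-14)*(-24))/42 = (100 - 30240)*(1/42) = -30140*1/42 = -15070/21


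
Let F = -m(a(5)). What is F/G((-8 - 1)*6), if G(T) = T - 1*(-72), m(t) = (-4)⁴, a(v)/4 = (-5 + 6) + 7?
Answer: -128/9 ≈ -14.222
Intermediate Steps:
a(v) = 32 (a(v) = 4*((-5 + 6) + 7) = 4*(1 + 7) = 4*8 = 32)
m(t) = 256
G(T) = 72 + T (G(T) = T + 72 = 72 + T)
F = -256 (F = -1*256 = -256)
F/G((-8 - 1)*6) = -256/(72 + (-8 - 1)*6) = -256/(72 - 9*6) = -256/(72 - 54) = -256/18 = -256*1/18 = -128/9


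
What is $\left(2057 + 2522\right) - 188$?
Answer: $4391$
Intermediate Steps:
$\left(2057 + 2522\right) - 188 = 4579 - 188 = 4391$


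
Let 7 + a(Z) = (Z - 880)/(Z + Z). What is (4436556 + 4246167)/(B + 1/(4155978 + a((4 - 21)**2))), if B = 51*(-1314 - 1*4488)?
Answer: -20857208672171781/710801180748016 ≈ -29.343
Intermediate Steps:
B = -295902 (B = 51*(-1314 - 4488) = 51*(-5802) = -295902)
a(Z) = -7 + (-880 + Z)/(2*Z) (a(Z) = -7 + (Z - 880)/(Z + Z) = -7 + (-880 + Z)/((2*Z)) = -7 + (-880 + Z)*(1/(2*Z)) = -7 + (-880 + Z)/(2*Z))
(4436556 + 4246167)/(B + 1/(4155978 + a((4 - 21)**2))) = (4436556 + 4246167)/(-295902 + 1/(4155978 + (-13/2 - 440/(4 - 21)**2))) = 8682723/(-295902 + 1/(4155978 + (-13/2 - 440/((-17)**2)))) = 8682723/(-295902 + 1/(4155978 + (-13/2 - 440/289))) = 8682723/(-295902 + 1/(4155978 - 4637/578)) = 8682723/(-295902 + 1/(2402150647/578)) = 8682723/(-295902 + 578/2402150647) = 8682723/(-710801180748016/2402150647) = 8682723*(-2402150647/710801180748016) = -20857208672171781/710801180748016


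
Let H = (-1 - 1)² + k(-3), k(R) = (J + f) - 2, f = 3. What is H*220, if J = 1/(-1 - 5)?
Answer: 3190/3 ≈ 1063.3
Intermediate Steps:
J = -⅙ (J = 1/(-6) = -⅙ ≈ -0.16667)
k(R) = ⅚ (k(R) = (-⅙ + 3) - 2 = 17/6 - 2 = ⅚)
H = 29/6 (H = (-1 - 1)² + ⅚ = (-2)² + ⅚ = 4 + ⅚ = 29/6 ≈ 4.8333)
H*220 = (29/6)*220 = 3190/3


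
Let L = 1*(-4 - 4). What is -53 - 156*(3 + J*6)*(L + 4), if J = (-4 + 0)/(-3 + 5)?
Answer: -5669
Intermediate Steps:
J = -2 (J = -4/2 = -4*½ = -2)
L = -8 (L = 1*(-8) = -8)
-53 - 156*(3 + J*6)*(L + 4) = -53 - 156*(3 - 2*6)*(-8 + 4) = -53 - 156*(3 - 12)*(-4) = -53 - (-1404)*(-4) = -53 - 156*36 = -53 - 5616 = -5669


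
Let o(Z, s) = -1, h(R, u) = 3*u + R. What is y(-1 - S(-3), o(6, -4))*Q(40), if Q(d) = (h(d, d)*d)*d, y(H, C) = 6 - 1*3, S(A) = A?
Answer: 768000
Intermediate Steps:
h(R, u) = R + 3*u
y(H, C) = 3 (y(H, C) = 6 - 3 = 3)
Q(d) = 4*d³ (Q(d) = ((d + 3*d)*d)*d = ((4*d)*d)*d = (4*d²)*d = 4*d³)
y(-1 - S(-3), o(6, -4))*Q(40) = 3*(4*40³) = 3*(4*64000) = 3*256000 = 768000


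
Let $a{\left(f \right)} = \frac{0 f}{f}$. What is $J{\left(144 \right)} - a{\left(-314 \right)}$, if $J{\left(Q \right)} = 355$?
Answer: $355$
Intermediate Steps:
$a{\left(f \right)} = 0$ ($a{\left(f \right)} = \frac{0}{f} = 0$)
$J{\left(144 \right)} - a{\left(-314 \right)} = 355 - 0 = 355 + 0 = 355$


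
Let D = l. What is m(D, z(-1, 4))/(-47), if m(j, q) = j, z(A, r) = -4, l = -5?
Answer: 5/47 ≈ 0.10638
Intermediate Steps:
D = -5
m(D, z(-1, 4))/(-47) = -5/(-47) = -1/47*(-5) = 5/47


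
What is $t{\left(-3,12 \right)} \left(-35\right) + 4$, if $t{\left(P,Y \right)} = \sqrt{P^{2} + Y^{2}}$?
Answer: $4 - 105 \sqrt{17} \approx -428.93$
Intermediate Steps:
$t{\left(-3,12 \right)} \left(-35\right) + 4 = \sqrt{\left(-3\right)^{2} + 12^{2}} \left(-35\right) + 4 = \sqrt{9 + 144} \left(-35\right) + 4 = \sqrt{153} \left(-35\right) + 4 = 3 \sqrt{17} \left(-35\right) + 4 = - 105 \sqrt{17} + 4 = 4 - 105 \sqrt{17}$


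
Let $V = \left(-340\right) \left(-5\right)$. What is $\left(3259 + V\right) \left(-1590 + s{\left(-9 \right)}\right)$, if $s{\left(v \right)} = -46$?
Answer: $-8112924$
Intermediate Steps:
$V = 1700$
$\left(3259 + V\right) \left(-1590 + s{\left(-9 \right)}\right) = \left(3259 + 1700\right) \left(-1590 - 46\right) = 4959 \left(-1636\right) = -8112924$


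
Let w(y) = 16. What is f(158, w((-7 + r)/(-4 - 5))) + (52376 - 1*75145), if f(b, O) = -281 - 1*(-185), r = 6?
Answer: -22865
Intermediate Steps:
f(b, O) = -96 (f(b, O) = -281 + 185 = -96)
f(158, w((-7 + r)/(-4 - 5))) + (52376 - 1*75145) = -96 + (52376 - 1*75145) = -96 + (52376 - 75145) = -96 - 22769 = -22865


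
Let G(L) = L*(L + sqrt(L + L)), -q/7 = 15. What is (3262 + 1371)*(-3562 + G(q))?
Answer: 34576079 - 486465*I*sqrt(210) ≈ 3.4576e+7 - 7.0495e+6*I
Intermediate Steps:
q = -105 (q = -7*15 = -105)
G(L) = L*(L + sqrt(2)*sqrt(L)) (G(L) = L*(L + sqrt(2*L)) = L*(L + sqrt(2)*sqrt(L)))
(3262 + 1371)*(-3562 + G(q)) = (3262 + 1371)*(-3562 + ((-105)**2 + sqrt(2)*(-105)**(3/2))) = 4633*(-3562 + (11025 + sqrt(2)*(-105*I*sqrt(105)))) = 4633*(-3562 + (11025 - 105*I*sqrt(210))) = 4633*(7463 - 105*I*sqrt(210)) = 34576079 - 486465*I*sqrt(210)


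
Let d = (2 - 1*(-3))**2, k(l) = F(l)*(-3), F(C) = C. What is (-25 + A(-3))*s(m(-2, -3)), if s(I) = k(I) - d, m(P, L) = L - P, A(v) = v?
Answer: 616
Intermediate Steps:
k(l) = -3*l (k(l) = l*(-3) = -3*l)
d = 25 (d = (2 + 3)**2 = 5**2 = 25)
s(I) = -25 - 3*I (s(I) = -3*I - 1*25 = -3*I - 25 = -25 - 3*I)
(-25 + A(-3))*s(m(-2, -3)) = (-25 - 3)*(-25 - 3*(-3 - 1*(-2))) = -28*(-25 - 3*(-3 + 2)) = -28*(-25 - 3*(-1)) = -28*(-25 + 3) = -28*(-22) = 616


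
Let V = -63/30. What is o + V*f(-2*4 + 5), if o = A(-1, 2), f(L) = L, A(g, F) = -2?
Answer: 43/10 ≈ 4.3000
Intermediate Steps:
V = -21/10 (V = -63*1/30 = -21/10 ≈ -2.1000)
o = -2
o + V*f(-2*4 + 5) = -2 - 21*(-2*4 + 5)/10 = -2 - 21*(-8 + 5)/10 = -2 - 21/10*(-3) = -2 + 63/10 = 43/10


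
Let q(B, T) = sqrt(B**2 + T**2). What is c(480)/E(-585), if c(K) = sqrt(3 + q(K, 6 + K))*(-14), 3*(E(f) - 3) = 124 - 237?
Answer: 21*sqrt(3 + 6*sqrt(12961))/52 ≈ 10.578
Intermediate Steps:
E(f) = -104/3 (E(f) = 3 + (124 - 237)/3 = 3 + (1/3)*(-113) = 3 - 113/3 = -104/3)
c(K) = -14*sqrt(3 + sqrt(K**2 + (6 + K)**2)) (c(K) = sqrt(3 + sqrt(K**2 + (6 + K)**2))*(-14) = -14*sqrt(3 + sqrt(K**2 + (6 + K)**2)))
c(480)/E(-585) = (-14*sqrt(3 + sqrt(480**2 + (6 + 480)**2)))/(-104/3) = -14*sqrt(3 + sqrt(230400 + 486**2))*(-3/104) = -14*sqrt(3 + sqrt(230400 + 236196))*(-3/104) = -14*sqrt(3 + sqrt(466596))*(-3/104) = -14*sqrt(3 + 6*sqrt(12961))*(-3/104) = 21*sqrt(3 + 6*sqrt(12961))/52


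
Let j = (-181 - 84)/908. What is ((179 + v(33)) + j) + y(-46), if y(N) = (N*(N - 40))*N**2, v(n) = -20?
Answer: 7600917675/908 ≈ 8.3711e+6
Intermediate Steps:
j = -265/908 (j = -265*1/908 = -265/908 ≈ -0.29185)
y(N) = N**3*(-40 + N) (y(N) = (N*(-40 + N))*N**2 = N**3*(-40 + N))
((179 + v(33)) + j) + y(-46) = ((179 - 20) - 265/908) + (-46)**3*(-40 - 46) = (159 - 265/908) - 97336*(-86) = 144107/908 + 8370896 = 7600917675/908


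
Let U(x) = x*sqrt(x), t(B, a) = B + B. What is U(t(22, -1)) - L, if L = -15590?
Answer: 15590 + 88*sqrt(11) ≈ 15882.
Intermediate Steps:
t(B, a) = 2*B
U(x) = x**(3/2)
U(t(22, -1)) - L = (2*22)**(3/2) - 1*(-15590) = 44**(3/2) + 15590 = 88*sqrt(11) + 15590 = 15590 + 88*sqrt(11)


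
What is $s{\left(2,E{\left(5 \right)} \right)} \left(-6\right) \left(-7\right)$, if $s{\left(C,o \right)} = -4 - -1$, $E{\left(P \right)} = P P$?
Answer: $-126$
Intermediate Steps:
$E{\left(P \right)} = P^{2}$
$s{\left(C,o \right)} = -3$ ($s{\left(C,o \right)} = -4 + 1 = -3$)
$s{\left(2,E{\left(5 \right)} \right)} \left(-6\right) \left(-7\right) = \left(-3\right) \left(-6\right) \left(-7\right) = 18 \left(-7\right) = -126$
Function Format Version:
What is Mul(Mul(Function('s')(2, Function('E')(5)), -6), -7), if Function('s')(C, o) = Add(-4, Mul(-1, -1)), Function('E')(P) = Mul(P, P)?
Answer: -126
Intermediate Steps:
Function('E')(P) = Pow(P, 2)
Function('s')(C, o) = -3 (Function('s')(C, o) = Add(-4, 1) = -3)
Mul(Mul(Function('s')(2, Function('E')(5)), -6), -7) = Mul(Mul(-3, -6), -7) = Mul(18, -7) = -126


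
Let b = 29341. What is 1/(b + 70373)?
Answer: 1/99714 ≈ 1.0029e-5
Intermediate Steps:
1/(b + 70373) = 1/(29341 + 70373) = 1/99714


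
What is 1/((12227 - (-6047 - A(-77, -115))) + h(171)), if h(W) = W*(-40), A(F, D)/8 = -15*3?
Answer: 1/11074 ≈ 9.0302e-5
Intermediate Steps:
A(F, D) = -360 (A(F, D) = 8*(-15*3) = 8*(-45) = -360)
h(W) = -40*W
1/((12227 - (-6047 - A(-77, -115))) + h(171)) = 1/((12227 - (-6047 - 1*(-360))) - 40*171) = 1/((12227 - (-6047 + 360)) - 6840) = 1/((12227 - 1*(-5687)) - 6840) = 1/((12227 + 5687) - 6840) = 1/(17914 - 6840) = 1/11074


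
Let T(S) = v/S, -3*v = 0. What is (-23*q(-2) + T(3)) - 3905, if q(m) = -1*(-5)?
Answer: -4020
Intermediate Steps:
v = 0 (v = -⅓*0 = 0)
q(m) = 5
T(S) = 0 (T(S) = 0/S = 0)
(-23*q(-2) + T(3)) - 3905 = (-23*5 + 0) - 3905 = (-115 + 0) - 3905 = -115 - 3905 = -4020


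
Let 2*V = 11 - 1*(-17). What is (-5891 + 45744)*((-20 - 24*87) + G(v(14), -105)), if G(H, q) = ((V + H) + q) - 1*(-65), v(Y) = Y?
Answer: -84488360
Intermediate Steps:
V = 14 (V = (11 - 1*(-17))/2 = (11 + 17)/2 = (1/2)*28 = 14)
G(H, q) = 79 + H + q (G(H, q) = ((14 + H) + q) - 1*(-65) = (14 + H + q) + 65 = 79 + H + q)
(-5891 + 45744)*((-20 - 24*87) + G(v(14), -105)) = (-5891 + 45744)*((-20 - 24*87) + (79 + 14 - 105)) = 39853*((-20 - 2088) - 12) = 39853*(-2108 - 12) = 39853*(-2120) = -84488360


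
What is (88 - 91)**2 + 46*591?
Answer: 27195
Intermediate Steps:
(88 - 91)**2 + 46*591 = (-3)**2 + 27186 = 9 + 27186 = 27195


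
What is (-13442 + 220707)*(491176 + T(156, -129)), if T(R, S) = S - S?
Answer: 101803593640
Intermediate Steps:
T(R, S) = 0
(-13442 + 220707)*(491176 + T(156, -129)) = (-13442 + 220707)*(491176 + 0) = 207265*491176 = 101803593640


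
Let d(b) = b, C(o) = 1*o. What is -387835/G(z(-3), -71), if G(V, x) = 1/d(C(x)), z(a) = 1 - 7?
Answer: 27536285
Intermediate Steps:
C(o) = o
z(a) = -6
G(V, x) = 1/x
-387835/G(z(-3), -71) = -387835/(1/(-71)) = -387835/(-1/71) = -387835*(-71) = 27536285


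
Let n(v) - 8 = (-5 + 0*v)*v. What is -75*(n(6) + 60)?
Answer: -2850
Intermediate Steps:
n(v) = 8 - 5*v (n(v) = 8 + (-5 + 0*v)*v = 8 + (-5 + 0)*v = 8 - 5*v)
-75*(n(6) + 60) = -75*((8 - 5*6) + 60) = -75*((8 - 30) + 60) = -75*(-22 + 60) = -75*38 = -2850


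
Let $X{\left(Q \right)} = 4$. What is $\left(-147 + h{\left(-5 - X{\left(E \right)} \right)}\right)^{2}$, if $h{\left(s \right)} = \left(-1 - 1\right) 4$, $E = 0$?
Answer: $24025$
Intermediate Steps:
$h{\left(s \right)} = -8$ ($h{\left(s \right)} = \left(-2\right) 4 = -8$)
$\left(-147 + h{\left(-5 - X{\left(E \right)} \right)}\right)^{2} = \left(-147 - 8\right)^{2} = \left(-155\right)^{2} = 24025$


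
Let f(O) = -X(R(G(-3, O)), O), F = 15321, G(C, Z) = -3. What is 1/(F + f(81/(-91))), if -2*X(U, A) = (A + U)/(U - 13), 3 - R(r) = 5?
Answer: 2730/41826593 ≈ 6.5270e-5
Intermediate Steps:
R(r) = -2 (R(r) = 3 - 1*5 = 3 - 5 = -2)
X(U, A) = -(A + U)/(2*(-13 + U)) (X(U, A) = -(A + U)/(2*(U - 13)) = -(A + U)/(2*(-13 + U)))
f(O) = 1/15 - O/30 (f(O) = -(-O - 1*(-2))/(2*(-13 - 2)) = -(-O + 2)/(2*(-15)) = -(-1)*(2 - O)/(2*15) = -(-1/15 + O/30) = 1/15 - O/30)
1/(F + f(81/(-91))) = 1/(15321 + (1/15 - 27/(10*(-91)))) = 1/(15321 + (1/15 - 27*(-1)/(10*91))) = 1/(15321 + (1/15 - 1/30*(-81/91))) = 1/(15321 + (1/15 + 27/910)) = 1/(15321 + 263/2730) = 1/(41826593/2730) = 2730/41826593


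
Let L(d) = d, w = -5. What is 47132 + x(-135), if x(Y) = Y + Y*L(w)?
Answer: 47672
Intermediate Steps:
x(Y) = -4*Y (x(Y) = Y + Y*(-5) = Y - 5*Y = -4*Y)
47132 + x(-135) = 47132 - 4*(-135) = 47132 + 540 = 47672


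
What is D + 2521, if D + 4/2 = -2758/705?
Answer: 1773137/705 ≈ 2515.1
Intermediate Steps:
D = -4168/705 (D = -2 - 2758/705 = -4168/705 ≈ -5.9121)
D + 2521 = -4168/705 + 2521 = 1773137/705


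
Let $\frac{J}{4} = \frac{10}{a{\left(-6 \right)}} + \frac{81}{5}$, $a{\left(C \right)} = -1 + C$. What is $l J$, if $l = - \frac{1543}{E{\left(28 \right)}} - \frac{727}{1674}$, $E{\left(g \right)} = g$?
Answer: $- \frac{672962873}{205065} \approx -3281.7$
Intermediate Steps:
$J = \frac{2068}{35}$ ($J = 4 \left(\frac{10}{-1 - 6} + \frac{81}{5}\right) = 4 \left(\frac{10}{-7} + 81 \cdot \frac{1}{5}\right) = 4 \left(10 \left(- \frac{1}{7}\right) + \frac{81}{5}\right) = 4 \left(- \frac{10}{7} + \frac{81}{5}\right) = 4 \cdot \frac{517}{35} = \frac{2068}{35} \approx 59.086$)
$l = - \frac{1301669}{23436}$ ($l = - \frac{1543}{28} - \frac{727}{1674} = - \frac{1301669}{23436} \approx -55.541$)
$l J = \left(- \frac{1301669}{23436}\right) \frac{2068}{35} = - \frac{672962873}{205065}$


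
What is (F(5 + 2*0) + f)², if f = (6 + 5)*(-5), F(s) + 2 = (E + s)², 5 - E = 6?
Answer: 1681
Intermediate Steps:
E = -1 (E = 5 - 1*6 = 5 - 6 = -1)
F(s) = -2 + (-1 + s)²
f = -55 (f = 11*(-5) = -55)
(F(5 + 2*0) + f)² = ((-2 + (-1 + (5 + 2*0))²) - 55)² = ((-2 + (-1 + (5 + 0))²) - 55)² = ((-2 + (-1 + 5)²) - 55)² = ((-2 + 4²) - 55)² = ((-2 + 16) - 55)² = (14 - 55)² = (-41)² = 1681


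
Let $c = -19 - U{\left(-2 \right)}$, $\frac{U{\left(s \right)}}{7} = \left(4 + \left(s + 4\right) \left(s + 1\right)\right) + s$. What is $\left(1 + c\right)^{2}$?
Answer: $324$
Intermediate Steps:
$U{\left(s \right)} = 28 + 7 s + 7 \left(1 + s\right) \left(4 + s\right)$ ($U{\left(s \right)} = 7 \left(\left(4 + \left(s + 4\right) \left(s + 1\right)\right) + s\right) = 7 \left(\left(4 + \left(4 + s\right) \left(1 + s\right)\right) + s\right) = 7 \left(\left(4 + \left(1 + s\right) \left(4 + s\right)\right) + s\right) = 7 \left(4 + s + \left(1 + s\right) \left(4 + s\right)\right) = 28 + 7 s + 7 \left(1 + s\right) \left(4 + s\right)$)
$c = -19$ ($c = -19 - \left(56 + 7 \left(-2\right)^{2} + 42 \left(-2\right)\right) = -19 - \left(56 + 7 \cdot 4 - 84\right) = -19 - \left(56 + 28 - 84\right) = -19 - 0 = -19 + 0 = -19$)
$\left(1 + c\right)^{2} = \left(1 - 19\right)^{2} = \left(-18\right)^{2} = 324$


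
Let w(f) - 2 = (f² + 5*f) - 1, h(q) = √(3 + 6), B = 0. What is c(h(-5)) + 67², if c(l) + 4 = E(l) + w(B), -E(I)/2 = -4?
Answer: 4494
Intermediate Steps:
E(I) = 8 (E(I) = -2*(-4) = 8)
h(q) = 3 (h(q) = √9 = 3)
w(f) = 1 + f² + 5*f (w(f) = 2 + ((f² + 5*f) - 1) = 2 + (-1 + f² + 5*f) = 1 + f² + 5*f)
c(l) = 5 (c(l) = -4 + (8 + (1 + 0² + 5*0)) = -4 + (8 + (1 + 0 + 0)) = -4 + (8 + 1) = -4 + 9 = 5)
c(h(-5)) + 67² = 5 + 67² = 5 + 4489 = 4494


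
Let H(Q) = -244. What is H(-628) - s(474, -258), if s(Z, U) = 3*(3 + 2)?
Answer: -259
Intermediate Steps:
s(Z, U) = 15 (s(Z, U) = 3*5 = 15)
H(-628) - s(474, -258) = -244 - 1*15 = -244 - 15 = -259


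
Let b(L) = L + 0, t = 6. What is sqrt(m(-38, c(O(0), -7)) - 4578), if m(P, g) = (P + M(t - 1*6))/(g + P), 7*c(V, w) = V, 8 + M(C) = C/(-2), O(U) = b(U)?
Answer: I*sqrt(1652221)/19 ≈ 67.652*I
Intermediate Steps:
b(L) = L
O(U) = U
M(C) = -8 - C/2 (M(C) = -8 + C/(-2) = -8 + C*(-1/2) = -8 - C/2)
c(V, w) = V/7
m(P, g) = (-8 + P)/(P + g) (m(P, g) = (P + (-8 - (6 - 1*6)/2))/(g + P) = (P + (-8 - (6 - 6)/2))/(P + g) = (P + (-8 - 1/2*0))/(P + g) = (P + (-8 + 0))/(P + g) = (P - 8)/(P + g) = (-8 + P)/(P + g))
sqrt(m(-38, c(O(0), -7)) - 4578) = sqrt((-8 - 38)/(-38 + (1/7)*0) - 4578) = sqrt(-46/(-38 + 0) - 4578) = sqrt(-46/(-38) - 4578) = sqrt(-1/38*(-46) - 4578) = sqrt(23/19 - 4578) = sqrt(-86959/19) = I*sqrt(1652221)/19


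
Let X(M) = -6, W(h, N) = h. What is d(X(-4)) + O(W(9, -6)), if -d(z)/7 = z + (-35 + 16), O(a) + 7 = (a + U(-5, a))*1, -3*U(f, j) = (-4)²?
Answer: 515/3 ≈ 171.67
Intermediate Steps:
U(f, j) = -16/3 (U(f, j) = -⅓*(-4)² = -⅓*16 = -16/3)
O(a) = -37/3 + a (O(a) = -7 + (a - 16/3)*1 = -7 + (-16/3 + a)*1 = -7 + (-16/3 + a) = -37/3 + a)
d(z) = 133 - 7*z (d(z) = -7*(z + (-35 + 16)) = -7*(z - 19) = -7*(-19 + z) = 133 - 7*z)
d(X(-4)) + O(W(9, -6)) = (133 - 7*(-6)) + (-37/3 + 9) = (133 + 42) - 10/3 = 175 - 10/3 = 515/3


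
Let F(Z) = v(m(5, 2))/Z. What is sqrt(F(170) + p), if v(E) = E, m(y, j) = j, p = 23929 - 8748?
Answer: sqrt(109682810)/85 ≈ 123.21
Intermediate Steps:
p = 15181
F(Z) = 2/Z
sqrt(F(170) + p) = sqrt(2/170 + 15181) = sqrt(2*(1/170) + 15181) = sqrt(1/85 + 15181) = sqrt(1290386/85) = sqrt(109682810)/85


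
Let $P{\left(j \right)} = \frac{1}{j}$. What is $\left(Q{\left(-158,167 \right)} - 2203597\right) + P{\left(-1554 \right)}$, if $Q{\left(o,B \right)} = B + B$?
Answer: $- \frac{3423870703}{1554} \approx -2.2033 \cdot 10^{6}$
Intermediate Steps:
$Q{\left(o,B \right)} = 2 B$
$\left(Q{\left(-158,167 \right)} - 2203597\right) + P{\left(-1554 \right)} = \left(2 \cdot 167 - 2203597\right) + \frac{1}{-1554} = \left(334 - 2203597\right) - \frac{1}{1554} = -2203263 - \frac{1}{1554} = - \frac{3423870703}{1554}$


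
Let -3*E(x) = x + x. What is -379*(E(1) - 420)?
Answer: 478298/3 ≈ 1.5943e+5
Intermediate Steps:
E(x) = -2*x/3 (E(x) = -(x + x)/3 = -2*x/3)
-379*(E(1) - 420) = -379*(-2/3*1 - 420) = -379*(-2/3 - 420) = -379*(-1262/3) = 478298/3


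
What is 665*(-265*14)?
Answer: -2467150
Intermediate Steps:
665*(-265*14) = 665*(-3710) = -2467150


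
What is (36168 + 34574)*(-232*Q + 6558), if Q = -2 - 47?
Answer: 1268121092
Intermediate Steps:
Q = -49
(36168 + 34574)*(-232*Q + 6558) = (36168 + 34574)*(-232*(-49) + 6558) = 70742*(11368 + 6558) = 70742*17926 = 1268121092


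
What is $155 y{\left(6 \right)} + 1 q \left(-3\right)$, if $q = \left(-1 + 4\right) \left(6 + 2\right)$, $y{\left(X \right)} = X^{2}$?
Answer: $5508$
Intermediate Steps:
$q = 24$ ($q = 3 \cdot 8 = 24$)
$155 y{\left(6 \right)} + 1 q \left(-3\right) = 155 \cdot 6^{2} + 1 \cdot 24 \left(-3\right) = 155 \cdot 36 + 24 \left(-3\right) = 5580 - 72 = 5508$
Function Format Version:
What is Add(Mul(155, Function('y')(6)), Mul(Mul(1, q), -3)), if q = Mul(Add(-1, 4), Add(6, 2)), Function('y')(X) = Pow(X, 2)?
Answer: 5508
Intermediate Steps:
q = 24 (q = Mul(3, 8) = 24)
Add(Mul(155, Function('y')(6)), Mul(Mul(1, q), -3)) = Add(Mul(155, Pow(6, 2)), Mul(Mul(1, 24), -3)) = Add(Mul(155, 36), Mul(24, -3)) = Add(5580, -72) = 5508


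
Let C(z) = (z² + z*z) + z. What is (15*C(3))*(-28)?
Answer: -8820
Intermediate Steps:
C(z) = z + 2*z² (C(z) = (z² + z²) + z = 2*z² + z = z + 2*z²)
(15*C(3))*(-28) = (15*(3*(1 + 2*3)))*(-28) = (15*(3*(1 + 6)))*(-28) = (15*(3*7))*(-28) = (15*21)*(-28) = 315*(-28) = -8820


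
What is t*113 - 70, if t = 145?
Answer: 16315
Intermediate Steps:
t*113 - 70 = 145*113 - 70 = 16385 - 70 = 16315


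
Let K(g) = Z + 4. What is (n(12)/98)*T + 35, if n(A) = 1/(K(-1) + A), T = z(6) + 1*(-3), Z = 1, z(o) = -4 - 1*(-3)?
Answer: 29153/833 ≈ 34.998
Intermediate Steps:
z(o) = -1 (z(o) = -4 + 3 = -1)
T = -4 (T = -1 + 1*(-3) = -1 - 3 = -4)
K(g) = 5 (K(g) = 1 + 4 = 5)
n(A) = 1/(5 + A)
(n(12)/98)*T + 35 = (1/((5 + 12)*98))*(-4) + 35 = ((1/98)/17)*(-4) + 35 = ((1/17)*(1/98))*(-4) + 35 = (1/1666)*(-4) + 35 = -2/833 + 35 = 29153/833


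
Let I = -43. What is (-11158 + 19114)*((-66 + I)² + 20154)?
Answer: 254870460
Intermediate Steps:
(-11158 + 19114)*((-66 + I)² + 20154) = (-11158 + 19114)*((-66 - 43)² + 20154) = 7956*((-109)² + 20154) = 7956*(11881 + 20154) = 7956*32035 = 254870460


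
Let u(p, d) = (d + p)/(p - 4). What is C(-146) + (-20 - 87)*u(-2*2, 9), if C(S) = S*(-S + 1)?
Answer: -171161/8 ≈ -21395.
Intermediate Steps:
u(p, d) = (d + p)/(-4 + p)
C(S) = S*(1 - S)
C(-146) + (-20 - 87)*u(-2*2, 9) = -146*(1 - 1*(-146)) + (-20 - 87)*((9 - 2*2)/(-4 - 2*2)) = -146*(1 + 146) - 107*(9 - 4)/(-4 - 4) = -146*147 - 107*5/(-8) = -21462 - (-107)*5/8 = -21462 - 107*(-5/8) = -21462 + 535/8 = -171161/8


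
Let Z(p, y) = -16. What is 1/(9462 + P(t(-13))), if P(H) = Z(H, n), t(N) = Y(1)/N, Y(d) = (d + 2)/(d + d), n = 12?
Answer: 1/9446 ≈ 0.00010586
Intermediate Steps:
Y(d) = (2 + d)/(2*d) (Y(d) = (2 + d)/((2*d)) = (2 + d)*(1/(2*d)) = (2 + d)/(2*d))
t(N) = 3/(2*N) (t(N) = ((½)*(2 + 1)/1)/N = ((½)*1*3)/N = 3/(2*N))
P(H) = -16
1/(9462 + P(t(-13))) = 1/(9462 - 16) = 1/9446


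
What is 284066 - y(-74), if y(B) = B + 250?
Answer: 283890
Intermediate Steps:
y(B) = 250 + B
284066 - y(-74) = 284066 - (250 - 74) = 284066 - 1*176 = 284066 - 176 = 283890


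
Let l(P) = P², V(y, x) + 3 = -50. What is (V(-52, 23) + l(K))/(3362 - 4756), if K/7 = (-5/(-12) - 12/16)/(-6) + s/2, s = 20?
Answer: -1588117/451656 ≈ -3.5162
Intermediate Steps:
V(y, x) = -53 (V(y, x) = -3 - 50 = -53)
K = 1267/18 (K = 7*((-5/(-12) - 12/16)/(-6) + 20/2) = 7*((-5*(-1/12) - 12*1/16)*(-⅙) + 20*(½)) = 7*((5/12 - ¾)*(-⅙) + 10) = 7*(-⅓*(-⅙) + 10) = 7*(1/18 + 10) = 7*(181/18) = 1267/18 ≈ 70.389)
(V(-52, 23) + l(K))/(3362 - 4756) = (-53 + (1267/18)²)/(3362 - 4756) = (-53 + 1605289/324)/(-1394) = (1588117/324)*(-1/1394) = -1588117/451656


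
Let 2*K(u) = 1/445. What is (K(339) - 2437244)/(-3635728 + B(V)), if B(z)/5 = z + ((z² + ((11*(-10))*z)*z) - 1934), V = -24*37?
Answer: 2169147159/385731623020 ≈ 0.0056235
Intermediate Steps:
K(u) = 1/890 (K(u) = (½)/445 = (½)*(1/445) = 1/890)
V = -888
B(z) = -9670 - 545*z² + 5*z (B(z) = 5*(z + ((z² + ((11*(-10))*z)*z) - 1934)) = 5*(z + ((z² + (-110*z)*z) - 1934)) = 5*(z + ((z² - 110*z²) - 1934)) = 5*(z + (-109*z² - 1934)) = 5*(z + (-1934 - 109*z²)) = 5*(-1934 + z - 109*z²) = -9670 - 545*z² + 5*z)
(K(339) - 2437244)/(-3635728 + B(V)) = (1/890 - 2437244)/(-3635728 + (-9670 - 545*(-888)² + 5*(-888))) = -2169147159/(890*(-3635728 + (-9670 - 545*788544 - 4440))) = -2169147159/(890*(-3635728 + (-9670 - 429756480 - 4440))) = -2169147159/(890*(-3635728 - 429770590)) = -2169147159/890/(-433406318) = -2169147159/890*(-1/433406318) = 2169147159/385731623020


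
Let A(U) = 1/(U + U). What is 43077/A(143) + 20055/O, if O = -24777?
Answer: 101751055013/8259 ≈ 1.2320e+7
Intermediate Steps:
A(U) = 1/(2*U)
43077/A(143) + 20055/O = 43077/(((½)/143)) + 20055/(-24777) = 43077/(((½)*(1/143))) + 20055*(-1/24777) = 43077/(1/286) - 6685/8259 = 43077*286 - 6685/8259 = 12320022 - 6685/8259 = 101751055013/8259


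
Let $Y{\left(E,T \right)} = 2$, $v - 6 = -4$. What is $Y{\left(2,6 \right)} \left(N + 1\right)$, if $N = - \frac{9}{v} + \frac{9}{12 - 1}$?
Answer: $- \frac{59}{11} \approx -5.3636$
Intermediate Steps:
$v = 2$ ($v = 6 - 4 = 2$)
$N = - \frac{81}{22}$ ($N = - \frac{9}{2} + \frac{9}{12 - 1} = \left(-9\right) \frac{1}{2} + \frac{9}{11} = - \frac{9}{2} + 9 \cdot \frac{1}{11} = - \frac{9}{2} + \frac{9}{11} = - \frac{81}{22} \approx -3.6818$)
$Y{\left(2,6 \right)} \left(N + 1\right) = 2 \left(- \frac{81}{22} + 1\right) = 2 \left(- \frac{59}{22}\right) = - \frac{59}{11}$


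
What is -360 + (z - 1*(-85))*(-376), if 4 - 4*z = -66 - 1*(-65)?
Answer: -32790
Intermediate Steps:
z = 5/4 (z = 1 - (-66 - 1*(-65))/4 = 1 - (-66 + 65)/4 = 1 - 1/4*(-1) = 1 + 1/4 = 5/4 ≈ 1.2500)
-360 + (z - 1*(-85))*(-376) = -360 + (5/4 - 1*(-85))*(-376) = -360 + (5/4 + 85)*(-376) = -360 + (345/4)*(-376) = -360 - 32430 = -32790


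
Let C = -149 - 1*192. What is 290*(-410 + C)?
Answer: -217790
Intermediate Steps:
C = -341 (C = -149 - 192 = -341)
290*(-410 + C) = 290*(-410 - 341) = 290*(-751) = -217790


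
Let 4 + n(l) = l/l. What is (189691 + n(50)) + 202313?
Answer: 392001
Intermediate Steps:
n(l) = -3 (n(l) = -4 + l/l = -4 + 1 = -3)
(189691 + n(50)) + 202313 = (189691 - 3) + 202313 = 189688 + 202313 = 392001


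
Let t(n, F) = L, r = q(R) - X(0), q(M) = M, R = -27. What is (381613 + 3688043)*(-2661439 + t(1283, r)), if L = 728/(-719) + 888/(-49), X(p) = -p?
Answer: -381594678974655768/35231 ≈ -1.0831e+13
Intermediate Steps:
L = -674144/35231 (L = 728*(-1/719) + 888*(-1/49) = -728/719 - 888/49 = -674144/35231 ≈ -19.135)
r = -27 (r = -27 - (-1)*0 = -27 - 1*0 = -27 + 0 = -27)
t(n, F) = -674144/35231
(381613 + 3688043)*(-2661439 + t(1283, r)) = (381613 + 3688043)*(-2661439 - 674144/35231) = 4069656*(-93765831553/35231) = -381594678974655768/35231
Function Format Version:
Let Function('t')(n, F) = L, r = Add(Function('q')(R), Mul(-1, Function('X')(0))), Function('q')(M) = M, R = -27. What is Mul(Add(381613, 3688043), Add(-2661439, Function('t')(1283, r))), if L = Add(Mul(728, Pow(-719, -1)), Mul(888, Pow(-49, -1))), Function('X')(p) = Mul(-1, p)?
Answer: Rational(-381594678974655768, 35231) ≈ -1.0831e+13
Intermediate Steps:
L = Rational(-674144, 35231) (L = Add(Mul(728, Rational(-1, 719)), Mul(888, Rational(-1, 49))) = Add(Rational(-728, 719), Rational(-888, 49)) = Rational(-674144, 35231) ≈ -19.135)
r = -27 (r = Add(-27, Mul(-1, Mul(-1, 0))) = Add(-27, Mul(-1, 0)) = Add(-27, 0) = -27)
Function('t')(n, F) = Rational(-674144, 35231)
Mul(Add(381613, 3688043), Add(-2661439, Function('t')(1283, r))) = Mul(Add(381613, 3688043), Add(-2661439, Rational(-674144, 35231))) = Mul(4069656, Rational(-93765831553, 35231)) = Rational(-381594678974655768, 35231)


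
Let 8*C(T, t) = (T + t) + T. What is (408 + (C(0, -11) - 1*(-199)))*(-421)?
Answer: -2039745/8 ≈ -2.5497e+5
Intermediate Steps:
C(T, t) = T/4 + t/8 (C(T, t) = ((T + t) + T)/8 = (t + 2*T)/8 = T/4 + t/8)
(408 + (C(0, -11) - 1*(-199)))*(-421) = (408 + (((1/4)*0 + (1/8)*(-11)) - 1*(-199)))*(-421) = (408 + ((0 - 11/8) + 199))*(-421) = (408 + (-11/8 + 199))*(-421) = (408 + 1581/8)*(-421) = (4845/8)*(-421) = -2039745/8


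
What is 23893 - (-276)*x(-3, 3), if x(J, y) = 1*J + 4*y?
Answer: 26377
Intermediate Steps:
x(J, y) = J + 4*y
23893 - (-276)*x(-3, 3) = 23893 - (-276)*(-3 + 4*3) = 23893 - (-276)*(-3 + 12) = 23893 - (-276)*9 = 23893 - 1*(-2484) = 23893 + 2484 = 26377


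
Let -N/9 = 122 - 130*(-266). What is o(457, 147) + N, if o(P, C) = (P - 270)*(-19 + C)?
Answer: -288382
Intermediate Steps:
N = -312318 (N = -9*(122 - 130*(-266)) = -9*(122 + 34580) = -9*34702 = -312318)
o(P, C) = (-270 + P)*(-19 + C)
o(457, 147) + N = (5130 - 270*147 - 19*457 + 147*457) - 312318 = (5130 - 39690 - 8683 + 67179) - 312318 = 23936 - 312318 = -288382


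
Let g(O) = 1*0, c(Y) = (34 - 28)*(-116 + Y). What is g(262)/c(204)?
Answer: 0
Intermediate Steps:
c(Y) = -696 + 6*Y (c(Y) = 6*(-116 + Y) = -696 + 6*Y)
g(O) = 0
g(262)/c(204) = 0/(-696 + 6*204) = 0/(-696 + 1224) = 0/528 = 0*(1/528) = 0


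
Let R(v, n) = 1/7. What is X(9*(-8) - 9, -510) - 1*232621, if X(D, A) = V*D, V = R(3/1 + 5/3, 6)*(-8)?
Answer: -1627699/7 ≈ -2.3253e+5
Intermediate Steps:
R(v, n) = 1/7
V = -8/7 (V = (1/7)*(-8) = -8/7 ≈ -1.1429)
X(D, A) = -8*D/7
X(9*(-8) - 9, -510) - 1*232621 = -8*(9*(-8) - 9)/7 - 1*232621 = -8*(-72 - 9)/7 - 232621 = -8/7*(-81) - 232621 = 648/7 - 232621 = -1627699/7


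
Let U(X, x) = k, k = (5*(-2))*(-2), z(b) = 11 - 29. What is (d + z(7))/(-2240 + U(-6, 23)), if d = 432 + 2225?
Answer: -2639/2220 ≈ -1.1887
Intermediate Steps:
z(b) = -18
k = 20 (k = -10*(-2) = 20)
U(X, x) = 20
d = 2657
(d + z(7))/(-2240 + U(-6, 23)) = (2657 - 18)/(-2240 + 20) = 2639/(-2220) = 2639*(-1/2220) = -2639/2220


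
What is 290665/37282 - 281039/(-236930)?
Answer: 684008228/76148485 ≈ 8.9826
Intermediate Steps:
290665/37282 - 281039/(-236930) = 290665*(1/37282) - 281039*(-1/236930) = 290665/37282 + 9691/8170 = 684008228/76148485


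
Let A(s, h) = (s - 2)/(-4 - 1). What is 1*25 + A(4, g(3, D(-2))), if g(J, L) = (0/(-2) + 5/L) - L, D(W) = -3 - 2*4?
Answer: 123/5 ≈ 24.600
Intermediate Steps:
D(W) = -11 (D(W) = -3 - 8 = -11)
g(J, L) = -L + 5/L (g(J, L) = (0*(-½) + 5/L) - L = (0 + 5/L) - L = 5/L - L = -L + 5/L)
A(s, h) = ⅖ - s/5 (A(s, h) = (-2 + s)/(-5) = (-2 + s)*(-⅕) = ⅖ - s/5)
1*25 + A(4, g(3, D(-2))) = 1*25 + (⅖ - ⅕*4) = 25 + (⅖ - ⅘) = 25 - ⅖ = 123/5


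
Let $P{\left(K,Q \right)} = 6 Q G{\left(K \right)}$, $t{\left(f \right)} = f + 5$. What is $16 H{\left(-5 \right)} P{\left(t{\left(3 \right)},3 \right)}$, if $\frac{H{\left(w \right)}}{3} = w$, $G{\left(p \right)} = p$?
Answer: $-34560$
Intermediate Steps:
$t{\left(f \right)} = 5 + f$
$P{\left(K,Q \right)} = 6 K Q$ ($P{\left(K,Q \right)} = 6 Q K = 6 K Q$)
$H{\left(w \right)} = 3 w$
$16 H{\left(-5 \right)} P{\left(t{\left(3 \right)},3 \right)} = 16 \cdot 3 \left(-5\right) 6 \left(5 + 3\right) 3 = 16 \left(-15\right) 6 \cdot 8 \cdot 3 = \left(-240\right) 144 = -34560$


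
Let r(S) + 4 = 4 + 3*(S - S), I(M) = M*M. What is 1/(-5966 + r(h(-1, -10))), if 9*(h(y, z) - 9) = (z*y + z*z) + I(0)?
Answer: -1/5966 ≈ -0.00016762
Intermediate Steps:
I(M) = M²
h(y, z) = 9 + z²/9 + y*z/9 (h(y, z) = 9 + ((z*y + z*z) + 0²)/9 = 9 + ((y*z + z²) + 0)/9 = 9 + ((z² + y*z) + 0)/9 = 9 + (z² + y*z)/9 = 9 + (z²/9 + y*z/9) = 9 + z²/9 + y*z/9)
r(S) = 0 (r(S) = -4 + (4 + 3*(S - S)) = -4 + (4 + 3*0) = -4 + (4 + 0) = -4 + 4 = 0)
1/(-5966 + r(h(-1, -10))) = 1/(-5966 + 0) = 1/(-5966) = -1/5966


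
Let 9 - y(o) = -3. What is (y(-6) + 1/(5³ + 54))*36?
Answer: 77364/179 ≈ 432.20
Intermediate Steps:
y(o) = 12 (y(o) = 9 - 1*(-3) = 9 + 3 = 12)
(y(-6) + 1/(5³ + 54))*36 = (12 + 1/(5³ + 54))*36 = (12 + 1/(125 + 54))*36 = (12 + 1/179)*36 = (2149/179)*36 = 77364/179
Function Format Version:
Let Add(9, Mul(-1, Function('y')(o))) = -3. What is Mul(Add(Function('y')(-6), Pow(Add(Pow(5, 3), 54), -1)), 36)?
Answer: Rational(77364, 179) ≈ 432.20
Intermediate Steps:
Function('y')(o) = 12 (Function('y')(o) = Add(9, Mul(-1, -3)) = Add(9, 3) = 12)
Mul(Add(Function('y')(-6), Pow(Add(Pow(5, 3), 54), -1)), 36) = Mul(Add(12, Pow(Add(Pow(5, 3), 54), -1)), 36) = Mul(Add(12, Pow(Add(125, 54), -1)), 36) = Mul(Add(12, Pow(179, -1)), 36) = Mul(Add(12, Rational(1, 179)), 36) = Mul(Rational(2149, 179), 36) = Rational(77364, 179)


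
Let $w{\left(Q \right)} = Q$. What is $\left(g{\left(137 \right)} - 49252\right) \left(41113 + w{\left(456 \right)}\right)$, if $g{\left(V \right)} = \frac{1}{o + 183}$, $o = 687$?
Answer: $- \frac{1781200015991}{870} \approx -2.0474 \cdot 10^{9}$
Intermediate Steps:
$g{\left(V \right)} = \frac{1}{870}$ ($g{\left(V \right)} = \frac{1}{687 + 183} = \frac{1}{870}$)
$\left(g{\left(137 \right)} - 49252\right) \left(41113 + w{\left(456 \right)}\right) = \left(\frac{1}{870} - 49252\right) \left(41113 + 456\right) = \left(- \frac{42849239}{870}\right) 41569 = - \frac{1781200015991}{870}$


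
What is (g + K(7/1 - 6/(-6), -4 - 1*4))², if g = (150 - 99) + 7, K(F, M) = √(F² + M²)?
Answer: 3492 + 928*√2 ≈ 4804.4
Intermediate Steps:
g = 58 (g = 51 + 7 = 58)
(g + K(7/1 - 6/(-6), -4 - 1*4))² = (58 + √((7/1 - 6/(-6))² + (-4 - 1*4)²))² = (58 + √((7*1 - 6*(-⅙))² + (-4 - 4)²))² = (58 + √((7 + 1)² + (-8)²))² = (58 + √(8² + 64))² = (58 + √(64 + 64))² = (58 + √128)² = (58 + 8*√2)²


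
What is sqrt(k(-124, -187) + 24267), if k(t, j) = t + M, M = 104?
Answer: sqrt(24247) ≈ 155.71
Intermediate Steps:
k(t, j) = 104 + t (k(t, j) = t + 104 = 104 + t)
sqrt(k(-124, -187) + 24267) = sqrt((104 - 124) + 24267) = sqrt(-20 + 24267) = sqrt(24247)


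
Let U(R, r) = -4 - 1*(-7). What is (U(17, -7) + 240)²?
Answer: 59049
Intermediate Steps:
U(R, r) = 3 (U(R, r) = -4 + 7 = 3)
(U(17, -7) + 240)² = (3 + 240)² = 243² = 59049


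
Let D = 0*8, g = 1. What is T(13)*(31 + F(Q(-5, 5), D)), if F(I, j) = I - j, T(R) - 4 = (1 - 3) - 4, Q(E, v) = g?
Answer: -64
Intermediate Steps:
D = 0
Q(E, v) = 1
T(R) = -2 (T(R) = 4 + ((1 - 3) - 4) = 4 + (-2 - 4) = 4 - 6 = -2)
T(13)*(31 + F(Q(-5, 5), D)) = -2*(31 + (1 - 1*0)) = -2*(31 + (1 + 0)) = -2*(31 + 1) = -2*32 = -64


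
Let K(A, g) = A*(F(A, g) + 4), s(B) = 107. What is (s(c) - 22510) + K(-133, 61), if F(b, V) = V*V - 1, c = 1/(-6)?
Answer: -517695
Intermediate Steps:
c = -⅙ ≈ -0.16667
F(b, V) = -1 + V² (F(b, V) = V² - 1 = -1 + V²)
K(A, g) = A*(3 + g²) (K(A, g) = A*((-1 + g²) + 4) = A*(3 + g²))
(s(c) - 22510) + K(-133, 61) = (107 - 22510) - 133*(3 + 61²) = -22403 - 133*(3 + 3721) = -22403 - 133*3724 = -22403 - 495292 = -517695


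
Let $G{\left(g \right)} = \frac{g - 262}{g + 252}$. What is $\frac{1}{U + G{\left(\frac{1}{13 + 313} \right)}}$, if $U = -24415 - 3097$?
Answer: $- \frac{82153}{2260278747} \approx -3.6346 \cdot 10^{-5}$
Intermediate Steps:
$U = -27512$
$G{\left(g \right)} = \frac{-262 + g}{252 + g}$
$\frac{1}{U + G{\left(\frac{1}{13 + 313} \right)}} = \frac{1}{-27512 + \frac{-262 + \frac{1}{13 + 313}}{252 + \frac{1}{13 + 313}}} = \frac{1}{-27512 + \frac{-262 + \frac{1}{326}}{252 + \frac{1}{326}}} = \frac{1}{-27512 + \frac{1}{\frac{82153}{326}} \left(- \frac{85411}{326}\right)} = \frac{1}{-27512 + \frac{326}{82153} \left(- \frac{85411}{326}\right)} = \frac{1}{-27512 - \frac{85411}{82153}} = \frac{1}{- \frac{2260278747}{82153}} = - \frac{82153}{2260278747}$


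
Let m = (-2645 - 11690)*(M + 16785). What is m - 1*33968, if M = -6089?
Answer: -153361128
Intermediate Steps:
m = -153327160 (m = (-2645 - 11690)*(-6089 + 16785) = -14335*10696 = -153327160)
m - 1*33968 = -153327160 - 1*33968 = -153327160 - 33968 = -153361128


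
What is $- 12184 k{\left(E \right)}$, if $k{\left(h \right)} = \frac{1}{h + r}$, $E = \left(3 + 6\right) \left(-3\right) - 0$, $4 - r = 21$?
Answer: $\frac{3046}{11} \approx 276.91$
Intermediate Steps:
$r = -17$ ($r = 4 - 21 = -17$)
$E = -27$ ($E = 9 \left(-3\right) + 0 = -27 + 0 = -27$)
$k{\left(h \right)} = \frac{1}{-17 + h}$ ($k{\left(h \right)} = \frac{1}{h - 17} = \frac{1}{-17 + h}$)
$- 12184 k{\left(E \right)} = - \frac{12184}{-17 - 27} = - \frac{12184}{-44} = \left(-12184\right) \left(- \frac{1}{44}\right) = \frac{3046}{11}$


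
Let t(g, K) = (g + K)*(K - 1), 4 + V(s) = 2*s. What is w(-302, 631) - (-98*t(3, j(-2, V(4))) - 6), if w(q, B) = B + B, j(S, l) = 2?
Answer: 1758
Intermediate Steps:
V(s) = -4 + 2*s
w(q, B) = 2*B
t(g, K) = (-1 + K)*(K + g) (t(g, K) = (K + g)*(-1 + K) = (-1 + K)*(K + g))
w(-302, 631) - (-98*t(3, j(-2, V(4))) - 6) = 2*631 - (-98*(2**2 - 1*2 - 1*3 + 2*3) - 6) = 1262 - (-98*(4 - 2 - 3 + 6) - 6) = 1262 - (-98*5 - 6) = 1262 - (-490 - 6) = 1262 - 1*(-496) = 1262 + 496 = 1758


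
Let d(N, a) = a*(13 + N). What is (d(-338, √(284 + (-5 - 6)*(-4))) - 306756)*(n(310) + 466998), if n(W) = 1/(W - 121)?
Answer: -3008343242332/21 - 57370704950*√82/189 ≈ -1.4600e+11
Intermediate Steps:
n(W) = 1/(-121 + W)
(d(-338, √(284 + (-5 - 6)*(-4))) - 306756)*(n(310) + 466998) = (√(284 + (-5 - 6)*(-4))*(13 - 338) - 306756)*(1/(-121 + 310) + 466998) = (√(284 - 11*(-4))*(-325) - 306756)*(1/189 + 466998) = (√(284 + 44)*(-325) - 306756)*(1/189 + 466998) = (√328*(-325) - 306756)*(88262623/189) = ((2*√82)*(-325) - 306756)*(88262623/189) = (-650*√82 - 306756)*(88262623/189) = (-306756 - 650*√82)*(88262623/189) = -3008343242332/21 - 57370704950*√82/189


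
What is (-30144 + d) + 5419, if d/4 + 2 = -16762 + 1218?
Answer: -86909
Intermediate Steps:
d = -62184 (d = -8 + 4*(-16762 + 1218) = -8 + 4*(-15544) = -8 - 62176 = -62184)
(-30144 + d) + 5419 = (-30144 - 62184) + 5419 = -92328 + 5419 = -86909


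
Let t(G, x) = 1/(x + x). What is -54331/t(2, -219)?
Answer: 23796978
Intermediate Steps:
t(G, x) = 1/(2*x)
-54331/t(2, -219) = -54331/((½)/(-219)) = -54331/((½)*(-1/219)) = -54331/(-1/438) = -54331*(-438) = 23796978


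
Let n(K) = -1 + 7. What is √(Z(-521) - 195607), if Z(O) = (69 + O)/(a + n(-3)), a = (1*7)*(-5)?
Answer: 3*I*√18276931/29 ≈ 442.26*I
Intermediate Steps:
a = -35 (a = 7*(-5) = -35)
n(K) = 6
Z(O) = -69/29 - O/29 (Z(O) = (69 + O)/(-35 + 6) = (69 + O)/(-29) = (69 + O)*(-1/29) = -69/29 - O/29)
√(Z(-521) - 195607) = √((-69/29 - 1/29*(-521)) - 195607) = √((-69/29 + 521/29) - 195607) = √(452/29 - 195607) = √(-5672151/29) = 3*I*√18276931/29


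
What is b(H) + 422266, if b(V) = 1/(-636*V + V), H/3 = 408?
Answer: 328202025839/777240 ≈ 4.2227e+5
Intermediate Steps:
H = 1224 (H = 3*408 = 1224)
b(V) = -1/(635*V) (b(V) = 1/(-635*V) = -1/(635*V))
b(H) + 422266 = -1/635/1224 + 422266 = -1/635*1/1224 + 422266 = -1/777240 + 422266 = 328202025839/777240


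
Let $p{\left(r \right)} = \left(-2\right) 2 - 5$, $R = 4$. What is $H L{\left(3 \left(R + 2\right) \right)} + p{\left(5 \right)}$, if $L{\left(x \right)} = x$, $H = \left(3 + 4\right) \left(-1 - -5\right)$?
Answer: $495$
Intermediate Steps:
$H = 28$ ($H = 7 \left(-1 + 5\right) = 7 \cdot 4 = 28$)
$p{\left(r \right)} = -9$ ($p{\left(r \right)} = -4 - 5 = -9$)
$H L{\left(3 \left(R + 2\right) \right)} + p{\left(5 \right)} = 28 \cdot 3 \left(4 + 2\right) - 9 = 28 \cdot 3 \cdot 6 - 9 = 28 \cdot 18 - 9 = 504 - 9 = 495$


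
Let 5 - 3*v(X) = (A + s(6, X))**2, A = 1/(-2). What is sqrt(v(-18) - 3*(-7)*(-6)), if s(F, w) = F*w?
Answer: I*sqrt(145743)/6 ≈ 63.627*I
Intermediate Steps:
A = -1/2 ≈ -0.50000
v(X) = 5/3 - (-1/2 + 6*X)**2/3
sqrt(v(-18) - 3*(-7)*(-6)) = sqrt((5/3 - (-1 + 12*(-18))**2/12) - 3*(-7)*(-6)) = sqrt((5/3 - (-1 - 216)**2/12) + 21*(-6)) = sqrt((5/3 - 1/12*(-217)**2) - 126) = sqrt((5/3 - 1/12*47089) - 126) = sqrt((5/3 - 47089/12) - 126) = sqrt(-47069/12 - 126) = sqrt(-48581/12) = I*sqrt(145743)/6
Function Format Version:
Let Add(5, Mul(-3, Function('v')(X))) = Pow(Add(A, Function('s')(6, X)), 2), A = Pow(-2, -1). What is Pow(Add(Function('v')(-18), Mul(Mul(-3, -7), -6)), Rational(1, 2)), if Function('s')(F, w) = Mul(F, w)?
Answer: Mul(Rational(1, 6), I, Pow(145743, Rational(1, 2))) ≈ Mul(63.627, I)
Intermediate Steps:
A = Rational(-1, 2) ≈ -0.50000
Function('v')(X) = Add(Rational(5, 3), Mul(Rational(-1, 3), Pow(Add(Rational(-1, 2), Mul(6, X)), 2)))
Pow(Add(Function('v')(-18), Mul(Mul(-3, -7), -6)), Rational(1, 2)) = Pow(Add(Add(Rational(5, 3), Mul(Rational(-1, 12), Pow(Add(-1, Mul(12, -18)), 2))), Mul(Mul(-3, -7), -6)), Rational(1, 2)) = Pow(Add(Add(Rational(5, 3), Mul(Rational(-1, 12), Pow(Add(-1, -216), 2))), Mul(21, -6)), Rational(1, 2)) = Pow(Add(Add(Rational(5, 3), Mul(Rational(-1, 12), Pow(-217, 2))), -126), Rational(1, 2)) = Pow(Add(Add(Rational(5, 3), Mul(Rational(-1, 12), 47089)), -126), Rational(1, 2)) = Pow(Add(Add(Rational(5, 3), Rational(-47089, 12)), -126), Rational(1, 2)) = Pow(Add(Rational(-47069, 12), -126), Rational(1, 2)) = Pow(Rational(-48581, 12), Rational(1, 2)) = Mul(Rational(1, 6), I, Pow(145743, Rational(1, 2)))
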